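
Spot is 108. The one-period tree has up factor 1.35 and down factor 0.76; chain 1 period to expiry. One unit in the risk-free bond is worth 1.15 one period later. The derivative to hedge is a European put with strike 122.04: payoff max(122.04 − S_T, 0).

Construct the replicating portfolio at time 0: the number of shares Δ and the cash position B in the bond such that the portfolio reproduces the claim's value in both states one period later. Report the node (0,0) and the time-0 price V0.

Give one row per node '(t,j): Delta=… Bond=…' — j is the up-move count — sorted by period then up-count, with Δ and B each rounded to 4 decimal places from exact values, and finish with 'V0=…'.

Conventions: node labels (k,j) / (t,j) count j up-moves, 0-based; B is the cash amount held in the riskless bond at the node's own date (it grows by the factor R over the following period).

(0,0): Delta=-0.6271 Bond=79.5077
V0=11.7789

The replicating-portfolio and risk-neutral prices coincide; use p* = (1.15−0.76)/(1.35−0.76) = 0.6610 for the latter.
At maturity the claim pays: V(1,0)=39.9600, V(1,1)=0.0000
(0,0): S=108.0000. Δ = (V_up−V_dn)/(S_up−S_dn) = (0.0000−39.9600)/(145.8000−82.0800) = -0.6271. V = [p*·0.0000 + (1−p*)·39.9600]/1.15 = 11.7789. B = V − Δ·S = 79.5077.
As a check, the time-0 holding Δ(0,0)·S0 + B(0,0) comes to 11.7789 — exactly V0.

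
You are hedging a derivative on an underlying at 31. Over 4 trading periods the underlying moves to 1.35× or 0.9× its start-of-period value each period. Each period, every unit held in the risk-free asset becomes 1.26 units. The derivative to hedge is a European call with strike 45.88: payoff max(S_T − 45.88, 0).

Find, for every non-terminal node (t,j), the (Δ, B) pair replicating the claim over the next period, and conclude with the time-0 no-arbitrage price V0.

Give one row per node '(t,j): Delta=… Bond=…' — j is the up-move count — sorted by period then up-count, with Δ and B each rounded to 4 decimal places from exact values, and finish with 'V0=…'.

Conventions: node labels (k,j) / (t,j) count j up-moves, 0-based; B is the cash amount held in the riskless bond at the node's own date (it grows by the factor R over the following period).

(0,0): Delta=0.9430 Bond=-16.2563
(1,0): Delta=0.7309 Bond=-14.5665
(1,1): Delta=0.9783 Bond=-21.9621
(2,0): Delta=0.0000 Bond=0.0000
(2,1): Delta=0.8528 Bond=-22.9423
(2,2): Delta=0.9993 Bond=-28.8547
(3,0): Delta=0.0000 Bond=0.0000
(3,1): Delta=0.0000 Bond=0.0000
(3,2): Delta=0.9949 Bond=-36.1341
(3,3): Delta=1.0000 Bond=-36.4127
V0=12.9765

No-arbitrage ⇒ martingale measure with p* = (R−d)/(u−d) = 0.8000.
Terminal payoffs: V(4,0)=0.0000, V(4,1)=0.0000, V(4,2)=0.0000, V(4,3)=22.7645, V(4,4)=57.0867
(3,0): S=22.5990. Δ = (V_up−V_dn)/(S_up−S_dn) = (0.0000−0.0000)/(30.5087−20.3391) = 0.0000. V = [p*·0.0000 + (1−p*)·0.0000]/1.26 = 0.0000. B = V − Δ·S = 0.0000.
(3,1): S=33.8985. Δ = (V_up−V_dn)/(S_up−S_dn) = (0.0000−0.0000)/(45.7630−30.5087) = 0.0000. V = [p*·0.0000 + (1−p*)·0.0000]/1.26 = 0.0000. B = V − Δ·S = 0.0000.
(3,2): S=50.8478. Δ = (V_up−V_dn)/(S_up−S_dn) = (22.7645−0.0000)/(68.6445−45.7630) = 0.9949. V = [p*·22.7645 + (1−p*)·0.0000]/1.26 = 14.4536. B = V − Δ·S = -36.1341.
(3,3): S=76.2716. Δ = (V_up−V_dn)/(S_up−S_dn) = (57.0867−22.7645)/(102.9667−68.6445) = 1.0000. V = [p*·57.0867 + (1−p*)·22.7645]/1.26 = 39.8589. B = V − Δ·S = -36.4127.
(2,0): S=25.1100. Δ = (V_up−V_dn)/(S_up−S_dn) = (0.0000−0.0000)/(33.8985−22.5990) = 0.0000. V = [p*·0.0000 + (1−p*)·0.0000]/1.26 = 0.0000. B = V − Δ·S = 0.0000.
(2,1): S=37.6650. Δ = (V_up−V_dn)/(S_up−S_dn) = (14.4536−0.0000)/(50.8478−33.8985) = 0.8528. V = [p*·14.4536 + (1−p*)·0.0000]/1.26 = 9.1769. B = V − Δ·S = -22.9423.
(2,2): S=56.4975. Δ = (V_up−V_dn)/(S_up−S_dn) = (39.8589−14.4536)/(76.2716−50.8478) = 0.9993. V = [p*·39.8589 + (1−p*)·14.4536]/1.26 = 27.6015. B = V − Δ·S = -28.8547.
(1,0): S=27.9000. Δ = (V_up−V_dn)/(S_up−S_dn) = (9.1769−0.0000)/(37.6650−25.1100) = 0.7309. V = [p*·9.1769 + (1−p*)·0.0000]/1.26 = 5.8266. B = V − Δ·S = -14.5665.
(1,1): S=41.8500. Δ = (V_up−V_dn)/(S_up−S_dn) = (27.6015−9.1769)/(56.4975−37.6650) = 0.9783. V = [p*·27.6015 + (1−p*)·9.1769]/1.26 = 18.9814. B = V − Δ·S = -21.9621.
(0,0): S=31.0000. Δ = (V_up−V_dn)/(S_up−S_dn) = (18.9814−5.8266)/(41.8500−27.9000) = 0.9430. V = [p*·18.9814 + (1−p*)·5.8266]/1.26 = 12.9765. B = V − Δ·S = -16.2563.
Check: Δ(0,0)·S0 + B(0,0) = 12.9765 = V0.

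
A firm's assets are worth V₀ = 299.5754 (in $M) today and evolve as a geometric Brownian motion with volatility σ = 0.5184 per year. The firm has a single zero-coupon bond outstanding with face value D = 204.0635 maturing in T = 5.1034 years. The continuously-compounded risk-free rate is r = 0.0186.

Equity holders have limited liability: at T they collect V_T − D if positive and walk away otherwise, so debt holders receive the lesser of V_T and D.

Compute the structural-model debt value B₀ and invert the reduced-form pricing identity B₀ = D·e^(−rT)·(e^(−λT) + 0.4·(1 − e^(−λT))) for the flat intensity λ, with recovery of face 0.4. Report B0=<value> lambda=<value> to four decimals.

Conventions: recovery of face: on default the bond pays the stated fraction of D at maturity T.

With assets at 299.5754 and a single debt payment of 204.0635 at 5.1034 years:
d₁ = [ln(V₀/D) + (r + σ²/2)T] / (σ√T)
   = [ln(299.5754/204.0635) + (0.0186 + 0.5·0.5184²)·5.1034] / (0.5184·√5.1034)
   = [0.383935 + 0.780663] / 1.171102 = 0.994446
d₂ = d₁ − σ√T = 0.994446 − 1.171102 = -0.176656
N(d₁) = 0.839997,  N(d₂) = 0.429889,  e^(−rT) = 0.909443
E₀ = V₀·N(d₁) − D·e^(−rT)·N(d₂)
   = 299.5754·0.839997 − 204.0635·0.909443·0.429889 = 171.861879
B₀ = V₀ − E₀ = 299.5754 − 171.861879 = 127.713521
e^(−λT) = (B₀·e^(rT)/D − 0.4)/(1 − 0.4) = (127.7135·1.099574/204.0635 − 0.4)/0.6 = 0.48028433
λ = −ln(0.48028433)/5.1034 = 0.143704

B0=127.7135 lambda=0.1437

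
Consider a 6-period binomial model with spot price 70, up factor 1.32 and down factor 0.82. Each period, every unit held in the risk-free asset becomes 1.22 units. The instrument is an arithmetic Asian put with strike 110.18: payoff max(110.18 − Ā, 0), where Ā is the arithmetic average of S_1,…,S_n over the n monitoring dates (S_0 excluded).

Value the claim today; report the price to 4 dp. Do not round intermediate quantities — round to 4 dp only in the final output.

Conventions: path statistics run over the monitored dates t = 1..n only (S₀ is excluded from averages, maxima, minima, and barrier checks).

No-arbitrage gives p* = (R−d)/(u−d) = 0.8000: enumerate every path, weight its payoff by its p*-probability, and discount by R^6.
Enumerate all 2^6 = 64 price paths (U = up ×1.32, D = down ×0.82); each path with k up-moves has probability p*^k·(1−p*)^(6−k).
DDDDDD: Ā=36.9908, payoff=73.1892, prob=0.000064
UDDDDD: Ā=59.5461, payoff=50.6339, prob=0.000256
DUDDDD: Ā=53.7128, payoff=56.4672, prob=0.000256
UUDDDD: Ā=86.4644, payoff=23.7156, prob=0.001024
DDUDDD: Ā=48.9294, payoff=61.2506, prob=0.000256
UDUDDD: Ā=78.7644, payoff=31.4156, prob=0.001024
DUUDDD: Ā=72.9311, payoff=37.2489, prob=0.001024
UUUDDD: Ā=117.4013, payoff=0.0000, prob=0.004096
DDDUDD: Ā=45.0071, payoff=65.1729, prob=0.000256
UDDUDD: Ā=72.4504, payoff=37.7296, prob=0.001024
DUDUDD: Ā=66.6171, payoff=43.5629, prob=0.001024
UUDUDD: Ā=107.2373, payoff=2.9427, prob=0.004096
DDUUDD: Ā=61.8338, payoff=48.3462, prob=0.001024
UDUUDD: Ā=99.5373, payoff=10.6427, prob=0.004096
DUUUDD: Ā=93.7040, payoff=16.4760, prob=0.004096
UUUUDD: Ā=150.8405, payoff=0.0000, prob=0.016384
DDDDUD: Ā=41.7908, payoff=68.3892, prob=0.000256
UDDDUD: Ā=67.2730, payoff=42.9070, prob=0.001024
DUDDUD: Ā=61.4396, payoff=48.7404, prob=0.001024
UUDDUD: Ā=98.9028, payoff=11.2772, prob=0.004096
DDUDUD: Ā=56.6563, payoff=53.5237, prob=0.001024
UDUDUD: Ā=91.2028, payoff=18.9772, prob=0.004096
DUUDUD: Ā=85.3695, payoff=24.8105, prob=0.004096
UUUDUD: Ā=137.4241, payoff=0.0000, prob=0.016384
DDDUUD: Ā=52.7340, payoff=57.4460, prob=0.001024
UDDUUD: Ā=84.8888, payoff=25.2912, prob=0.004096
DUDUUD: Ā=79.0555, payoff=31.1245, prob=0.004096
UUDUUD: Ā=127.2601, payoff=0.0000, prob=0.016384
DDUUUD: Ā=74.2722, payoff=35.9078, prob=0.004096
UDUUUD: Ā=119.5601, payoff=0.0000, prob=0.016384
DUUUUD: Ā=113.7267, payoff=0.0000, prob=0.016384
UUUUUD: Ā=183.0723, payoff=0.0000, prob=0.065536
DDDDDU: Ā=39.1534, payoff=71.0266, prob=0.000256
UDDDDU: Ā=63.0274, payoff=47.1526, prob=0.001024
DUDDDU: Ā=57.1941, payoff=52.9859, prob=0.001024
UUDDDU: Ā=92.0686, payoff=18.1114, prob=0.004096
DDUDDU: Ā=52.4108, payoff=57.7692, prob=0.001024
UDUDDU: Ā=84.3686, payoff=25.8114, prob=0.004096
DUUDDU: Ā=78.5352, payoff=31.6448, prob=0.004096
UUUDDU: Ā=126.4225, payoff=0.0000, prob=0.016384
DDDUDU: Ā=48.4884, payoff=61.6916, prob=0.001024
UDDUDU: Ā=78.0546, payoff=32.1254, prob=0.004096
DUDUDU: Ā=72.2212, payoff=37.9588, prob=0.004096
UUDUDU: Ā=116.2585, payoff=0.0000, prob=0.016384
DDUUDU: Ā=67.4379, payoff=42.7421, prob=0.004096
UDUUDU: Ā=108.5585, payoff=1.6215, prob=0.016384
DUUUDU: Ā=102.7252, payoff=7.4548, prob=0.016384
UUUUDU: Ā=165.3625, payoff=0.0000, prob=0.065536
DDDDUU: Ā=45.2721, payoff=64.9079, prob=0.001024
UDDDUU: Ā=72.8771, payoff=37.3029, prob=0.004096
DUDDUU: Ā=67.0437, payoff=43.1363, prob=0.004096
UUDDUU: Ā=107.9241, payoff=2.2559, prob=0.016384
DDUDUU: Ā=62.2604, payoff=47.9196, prob=0.004096
UDUDUU: Ā=100.2241, payoff=9.9559, prob=0.016384
DUUDUU: Ā=94.3907, payoff=15.7893, prob=0.016384
UUUDUU: Ā=151.9461, payoff=0.0000, prob=0.065536
DDDUUU: Ā=58.3381, payoff=51.8419, prob=0.004096
UDDUUU: Ā=93.9101, payoff=16.2699, prob=0.016384
DUDUUU: Ā=88.0767, payoff=22.1033, prob=0.016384
UUDUUU: Ā=141.7821, payoff=0.0000, prob=0.065536
DDUUUU: Ā=83.2934, payoff=26.8866, prob=0.016384
UDUUUU: Ā=134.0821, payoff=0.0000, prob=0.065536
DUUUUU: Ā=128.2487, payoff=0.0000, prob=0.065536
UUUUUU: Ā=206.4492, payoff=0.0000, prob=0.262144
Price = Σ prob·payoff / R^6 = 4.739610 / 3.297304 = 1.4374

price = 1.4374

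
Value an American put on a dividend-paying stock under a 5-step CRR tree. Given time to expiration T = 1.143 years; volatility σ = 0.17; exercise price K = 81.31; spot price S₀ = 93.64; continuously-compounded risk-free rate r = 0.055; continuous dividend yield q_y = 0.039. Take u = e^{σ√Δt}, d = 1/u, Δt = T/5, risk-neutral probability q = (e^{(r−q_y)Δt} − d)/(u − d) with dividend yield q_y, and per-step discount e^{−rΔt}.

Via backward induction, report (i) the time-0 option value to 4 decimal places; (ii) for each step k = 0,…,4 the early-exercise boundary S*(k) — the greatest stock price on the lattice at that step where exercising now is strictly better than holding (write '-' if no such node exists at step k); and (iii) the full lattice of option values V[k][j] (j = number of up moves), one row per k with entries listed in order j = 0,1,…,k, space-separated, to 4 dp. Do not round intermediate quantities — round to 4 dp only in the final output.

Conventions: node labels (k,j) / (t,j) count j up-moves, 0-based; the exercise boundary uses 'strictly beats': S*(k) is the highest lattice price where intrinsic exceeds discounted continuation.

price = 1.7165
boundary = - - - - 67.6492
tree:
1.7165
3.0246 0.4632
5.2023 0.9423 0.0000
8.6492 1.9169 0.0000 0.0000
13.6608 3.8995 0.0000 0.0000 0.0000
18.9419 7.9326 0.0000 0.0000 0.0000 0.0000

params: Δt=0.22860 u=1.08468 d=0.92193 q=0.50221 e^(-rΔt)=0.98751
t_5 payoffs: 18.9419 7.9326 0.0000 0.0000 0.0000 0.0000
t_4: node(4,0) S=67.6492 payoff=13.6608 vs cont=13.2454 → 13.6608 [stop]  node(4,1) S=79.5906 payoff=1.7194 vs cont=3.8995 → 3.8995 [wait]  node(4,2) S=93.6400 payoff=0.0000 vs cont=0.0000 → 0.0000 [wait]  node(4,3) S=110.1694 payoff=0.0000 vs cont=0.0000 → 0.0000 [wait]  node(4,4) S=129.6165 payoff=0.0000 vs cont=0.0000 → 0.0000 [wait]  ⇒ S*(4)=67.6492
t_3: node(3,0) S=73.3774 payoff=7.9326 vs cont=8.6492 → 8.6492 [wait]  node(3,1) S=86.3300 payoff=0.0000 vs cont=1.9169 → 1.9169 [wait]  node(3,2) S=101.5690 payoff=0.0000 vs cont=0.0000 → 0.0000 [wait]  node(3,3) S=119.4980 payoff=0.0000 vs cont=0.0000 → 0.0000 [wait]  ⇒ S*(3)=-
t_2: node(2,0) S=79.5906 payoff=1.7194 vs cont=5.2023 → 5.2023 [wait]  node(2,1) S=93.6400 payoff=0.0000 vs cont=0.9423 → 0.9423 [wait]  node(2,2) S=110.1694 payoff=0.0000 vs cont=0.0000 → 0.0000 [wait]  ⇒ S*(2)=-
t_1: node(1,0) S=86.3300 payoff=0.0000 vs cont=3.0246 → 3.0246 [wait]  node(1,1) S=101.5690 payoff=0.0000 vs cont=0.4632 → 0.4632 [wait]  ⇒ S*(1)=-
t_0: node(0,0) S=93.6400 payoff=0.0000 vs cont=1.7165 → 1.7165 [wait]  ⇒ S*(0)=-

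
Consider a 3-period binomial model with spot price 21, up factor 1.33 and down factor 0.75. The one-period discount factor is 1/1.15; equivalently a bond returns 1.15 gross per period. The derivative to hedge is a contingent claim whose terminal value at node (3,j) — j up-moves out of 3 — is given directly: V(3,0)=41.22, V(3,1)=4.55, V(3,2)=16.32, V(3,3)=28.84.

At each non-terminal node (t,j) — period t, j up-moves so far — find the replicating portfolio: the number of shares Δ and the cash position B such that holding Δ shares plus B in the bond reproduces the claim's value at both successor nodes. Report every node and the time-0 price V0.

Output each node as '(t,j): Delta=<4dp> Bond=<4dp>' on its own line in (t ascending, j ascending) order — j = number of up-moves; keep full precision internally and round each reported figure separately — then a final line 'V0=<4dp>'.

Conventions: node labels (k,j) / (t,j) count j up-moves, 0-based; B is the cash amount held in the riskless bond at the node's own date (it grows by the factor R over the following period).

Arbitrage-free pricing uses the up-move probability p* = (R−d)/(u−d) = 0.6897, discounting each step at R = 1.15.
Expiry values: V(3,0)=41.2200, V(3,1)=4.5500, V(3,2)=16.3200, V(3,3)=28.8400
(2,0): S=11.8125. Δ = (V_up−V_dn)/(S_up−S_dn) = (4.5500−41.2200)/(15.7106−8.8594) = -5.3523. V = [p*·4.5500 + (1−p*)·41.2200]/1.15 = 13.8525. B = V − Δ·S = 77.0766.
(2,1): S=20.9475. Δ = (V_up−V_dn)/(S_up−S_dn) = (16.3200−4.5500)/(27.8602−15.7106) = 0.9688. V = [p*·16.3200 + (1−p*)·4.5500]/1.15 = 11.0150. B = V − Δ·S = -9.2781.
(2,2): S=37.1469. Δ = (V_up−V_dn)/(S_up−S_dn) = (28.8400−16.3200)/(49.4054−27.8602) = 0.5811. V = [p*·28.8400 + (1−p*)·16.3200]/1.15 = 21.6996. B = V − Δ·S = 0.1133.
(1,0): S=15.7500. Δ = (V_up−V_dn)/(S_up−S_dn) = (11.0150−13.8525)/(20.9475−11.8125) = -0.3106. V = [p*·11.0150 + (1−p*)·13.8525]/1.15 = 10.3440. B = V − Δ·S = 15.2362.
(1,1): S=27.9300. Δ = (V_up−V_dn)/(S_up−S_dn) = (21.6996−11.0150)/(37.1469−20.9475) = 0.6596. V = [p*·21.6996 + (1−p*)·11.0150]/1.15 = 15.9858. B = V − Δ·S = -2.4359.
(0,0): S=21.0000. Δ = (V_up−V_dn)/(S_up−S_dn) = (15.9858−10.3440)/(27.9300−15.7500) = 0.4632. V = [p*·15.9858 + (1−p*)·10.3440]/1.15 = 12.3782. B = V − Δ·S = 2.6509.
Check: Δ(0,0)·S0 + B(0,0) = 12.3782 = V0.

(0,0): Delta=0.4632 Bond=2.6509
(1,0): Delta=-0.3106 Bond=15.2362
(1,1): Delta=0.6596 Bond=-2.4359
(2,0): Delta=-5.3523 Bond=77.0766
(2,1): Delta=0.9688 Bond=-9.2781
(2,2): Delta=0.5811 Bond=0.1133
V0=12.3782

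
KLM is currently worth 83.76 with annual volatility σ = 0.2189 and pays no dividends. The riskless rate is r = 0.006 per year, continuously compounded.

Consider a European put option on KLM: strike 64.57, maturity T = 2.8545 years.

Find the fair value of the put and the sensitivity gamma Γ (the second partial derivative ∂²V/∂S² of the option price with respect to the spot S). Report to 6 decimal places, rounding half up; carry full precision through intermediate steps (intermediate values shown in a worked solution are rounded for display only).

σ√T = 0.2189·√2.8545 = 0.369837
d₁ = (ln(S/K) + (r+σ²/2)T) / (σ√T) = (ln(83.76/64.57) + (0.006+0.2189²/2)·2.8545) / 0.369837 = (0.260206 + 0.085517) / 0.369837 = 0.934796
d₂ = d₁ − σ√T = 0.934796 − 0.369837 = 0.564959
e^{−rT} = 0.983019
N(−d₁) = 0.174947,  N(−d₂) = 0.286051
Put price V = K·e^{−rT}·N(−d₂) − S·N(−d₁) = 18.156662 − 14.653537 = 3.503125
φ(d₁) = (1/√(2π))·e^{−d₁²/2} = 0.257725
Γ = φ(d₁) / (S·σ·√T) = 0.008320

price = 3.503125
Γ = 0.008320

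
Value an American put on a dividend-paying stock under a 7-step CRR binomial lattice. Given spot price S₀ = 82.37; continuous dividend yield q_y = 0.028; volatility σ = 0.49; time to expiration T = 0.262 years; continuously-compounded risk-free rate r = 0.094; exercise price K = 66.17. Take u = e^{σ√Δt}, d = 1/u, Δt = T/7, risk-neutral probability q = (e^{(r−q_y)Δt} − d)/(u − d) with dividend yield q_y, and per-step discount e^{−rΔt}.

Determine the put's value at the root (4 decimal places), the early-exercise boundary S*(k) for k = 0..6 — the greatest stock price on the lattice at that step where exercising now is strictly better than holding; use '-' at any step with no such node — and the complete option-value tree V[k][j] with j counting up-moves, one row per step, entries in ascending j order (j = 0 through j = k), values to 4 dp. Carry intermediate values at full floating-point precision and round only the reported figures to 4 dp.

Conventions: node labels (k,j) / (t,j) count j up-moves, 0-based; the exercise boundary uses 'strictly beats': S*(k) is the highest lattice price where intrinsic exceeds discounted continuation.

price = 1.8327
boundary = - - - - - 51.2765 56.3753
tree:
1.8327
2.9474 0.6827
4.6379 1.2046 0.1429
7.1038 2.0981 0.2809 0.0000
10.5160 3.5941 0.5520 0.0000 0.0000
14.8935 6.0236 1.0847 0.0000 0.0000 0.0000
19.5311 9.7947 2.1316 0.0000 0.0000 0.0000 0.0000
23.7493 14.8935 4.1890 0.0000 0.0000 0.0000 0.0000 0.0000

params: Δt=0.03743 u=1.09944 d=0.90956 q=0.48934 e^(-rΔt)=0.99649
t_7 payoffs: 23.7493 14.8935 4.1890 0.0000 0.0000 0.0000 0.0000 0.0000
t_6: node(6,0) S=46.6389 payoff=19.5311 vs cont=19.3475 → 19.5311 [stop]  node(6,1) S=56.3753 payoff=9.7947 vs cont=9.6214 → 9.7947 [stop]  node(6,2) S=68.1442 payoff=0.0000 vs cont=2.1316 → 2.1316 [wait]  node(6,3) S=82.3700 payoff=0.0000 vs cont=0.0000 → 0.0000 [wait]  node(6,4) S=99.5656 payoff=0.0000 vs cont=0.0000 → 0.0000 [wait]  node(6,5) S=120.3509 payoff=0.0000 vs cont=0.0000 → 0.0000 [wait]  node(6,6) S=145.4755 payoff=0.0000 vs cont=0.0000 → 0.0000 [wait]  ⇒ S*(6)=56.3753
t_5: node(5,0) S=51.2765 payoff=14.8935 vs cont=14.7148 → 14.8935 [stop]  node(5,1) S=61.9810 payoff=4.1890 vs cont=6.0236 → 6.0236 [wait]  node(5,2) S=74.9202 payoff=0.0000 vs cont=1.0847 → 1.0847 [wait]  node(5,3) S=90.5606 payoff=0.0000 vs cont=0.0000 → 0.0000 [wait]  node(5,4) S=109.4660 payoff=0.0000 vs cont=0.0000 → 0.0000 [wait]  node(5,5) S=132.3182 payoff=0.0000 vs cont=0.0000 → 0.0000 [wait]  ⇒ S*(5)=51.2765
t_4: node(4,0) S=56.3753 payoff=9.7947 vs cont=10.5160 → 10.5160 [wait]  node(4,1) S=68.1442 payoff=0.0000 vs cont=3.5941 → 3.5941 [wait]  node(4,2) S=82.3700 payoff=0.0000 vs cont=0.5520 → 0.5520 [wait]  node(4,3) S=99.5656 payoff=0.0000 vs cont=0.0000 → 0.0000 [wait]  node(4,4) S=120.3509 payoff=0.0000 vs cont=0.0000 → 0.0000 [wait]  ⇒ S*(4)=-
t_3: node(3,0) S=61.9810 payoff=4.1890 vs cont=7.1038 → 7.1038 [wait]  node(3,1) S=74.9202 payoff=0.0000 vs cont=2.0981 → 2.0981 [wait]  node(3,2) S=90.5606 payoff=0.0000 vs cont=0.2809 → 0.2809 [wait]  node(3,3) S=109.4660 payoff=0.0000 vs cont=0.0000 → 0.0000 [wait]  ⇒ S*(3)=-
t_2: node(2,0) S=68.1442 payoff=0.0000 vs cont=4.6379 → 4.6379 [wait]  node(2,1) S=82.3700 payoff=0.0000 vs cont=1.2046 → 1.2046 [wait]  node(2,2) S=99.5656 payoff=0.0000 vs cont=0.1429 → 0.1429 [wait]  ⇒ S*(2)=-
t_1: node(1,0) S=74.9202 payoff=0.0000 vs cont=2.9474 → 2.9474 [wait]  node(1,1) S=90.5606 payoff=0.0000 vs cont=0.6827 → 0.6827 [wait]  ⇒ S*(1)=-
t_0: node(0,0) S=82.3700 payoff=0.0000 vs cont=1.8327 → 1.8327 [wait]  ⇒ S*(0)=-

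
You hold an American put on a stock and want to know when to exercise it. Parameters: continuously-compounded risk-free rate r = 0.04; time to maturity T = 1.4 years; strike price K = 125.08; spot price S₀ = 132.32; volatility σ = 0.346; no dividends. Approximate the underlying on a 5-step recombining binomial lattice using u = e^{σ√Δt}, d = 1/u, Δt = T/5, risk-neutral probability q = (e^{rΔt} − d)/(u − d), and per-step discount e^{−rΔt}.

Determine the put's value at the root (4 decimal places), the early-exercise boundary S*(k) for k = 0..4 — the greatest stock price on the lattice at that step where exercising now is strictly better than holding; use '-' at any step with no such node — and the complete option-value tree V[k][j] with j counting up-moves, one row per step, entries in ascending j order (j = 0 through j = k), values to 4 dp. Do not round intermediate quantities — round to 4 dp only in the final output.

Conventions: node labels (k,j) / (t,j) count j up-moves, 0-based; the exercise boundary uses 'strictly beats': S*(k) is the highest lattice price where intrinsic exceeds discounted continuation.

price = 15.4830
boundary = - - - 76.3987 91.7485
tree:
15.4830
23.5870 7.2354
34.6801 12.3528 1.9683
48.6813 20.6150 3.8645 0.0000
61.4631 33.3315 7.5876 0.0000 0.0000
72.1064 48.6813 14.8976 0.0000 0.0000 0.0000

Δt=0.28000, u=1.20092, d=0.83270, q=0.48494, disc=e^(-rΔt)=0.98886
k=5 terminal: V=max(K-S,0) → 72.1064 48.6813 14.8976 0.0000 0.0000 0.0000
k=4: j=0 S=63.6169 intr=61.4631 cont=60.0700 V=61.4631[EX]; j=1 S=91.7485 intr=33.3315 cont=31.9384 V=33.3315[EX]; j=2 S=132.3200 intr=0.0000 cont=7.5876 V=7.5876[hold]; j=3 S=190.8323 intr=0.0000 cont=0.0000 V=0.0000[hold]; j=4 S=275.2190 intr=0.0000 cont=0.0000 V=0.0000[hold]  S*(4)=91.7485
k=3: j=0 S=76.3987 intr=48.6813 cont=47.2883 V=48.6813[EX]; j=1 S=110.1824 intr=14.8976 cont=20.6150 V=20.6150[hold]; j=2 S=158.9054 intr=0.0000 cont=3.8645 V=3.8645[hold]; j=3 S=229.1739 intr=0.0000 cont=0.0000 V=0.0000[hold]  S*(3)=76.3987
k=2: j=0 S=91.7485 intr=33.3315 cont=34.6801 V=34.6801[hold]; j=1 S=132.3200 intr=0.0000 cont=12.3528 V=12.3528[hold]; j=2 S=190.8323 intr=0.0000 cont=1.9683 V=1.9683[hold]  S*(2)=-
k=1: j=0 S=110.1824 intr=14.8976 cont=23.5870 V=23.5870[hold]; j=1 S=158.9054 intr=0.0000 cont=7.2354 V=7.2354[hold]  S*(1)=-
k=0: j=0 S=132.3200 intr=0.0000 cont=15.4830 V=15.4830[hold]  S*(0)=-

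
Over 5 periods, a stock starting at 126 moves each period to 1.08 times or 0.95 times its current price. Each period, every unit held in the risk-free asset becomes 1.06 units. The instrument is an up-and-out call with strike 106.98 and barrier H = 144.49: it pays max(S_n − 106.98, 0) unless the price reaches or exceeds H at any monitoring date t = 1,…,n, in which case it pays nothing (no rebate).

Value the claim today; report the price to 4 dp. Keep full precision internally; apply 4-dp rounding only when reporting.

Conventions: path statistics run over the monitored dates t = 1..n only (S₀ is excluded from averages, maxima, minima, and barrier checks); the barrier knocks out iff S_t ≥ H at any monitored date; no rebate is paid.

With p* = (R−d)/(u−d) = 0.8462, sum probability × payoff across the paths and divide by R^5.
Enumerate all 2^5 = 32 price paths (U = up ×1.08, D = down ×0.95); each path with k up-moves has probability p*^k·(1−p*)^(5−k).
DDDDD: M=119.7000, payoff=0.0000, prob=0.000086
UDDDD: M=136.0800, payoff=3.8580, prob=0.000474
DUDDD: M=129.2760, payoff=3.8580, prob=0.000474
UUDDD: M=146.9664, payoff=0.0000, prob=0.002607
DDUDD: M=122.8122, payoff=3.8580, prob=0.000474
UDUDD: M=139.6181, payoff=19.0253, prob=0.002607
DUUDD: M=139.6181, payoff=19.0253, prob=0.002607
UUUDD: M=158.7237, payoff=0.0000, prob=0.014339
DDDUD: M=119.7000, payoff=3.8580, prob=0.000474
UDDUD: M=136.0800, payoff=19.0253, prob=0.002607
DUDUD: M=132.6372, payoff=19.0253, prob=0.002607
UUDUD: M=150.7875, payoff=0.0000, prob=0.014339
DDUUD: M=132.6372, payoff=19.0253, prob=0.002607
UDUUD: M=150.7875, payoff=0.0000, prob=0.014339
DUUUD: M=150.7875, payoff=0.0000, prob=0.014339
UUUUD: M=171.4216, payoff=0.0000, prob=0.078865
DDDDU: M=119.7000, payoff=3.8580, prob=0.000474
UDDDU: M=136.0800, payoff=19.0253, prob=0.002607
DUDDU: M=129.2760, payoff=19.0253, prob=0.002607
UUDDU: M=146.9664, payoff=0.0000, prob=0.014339
DDUDU: M=126.0053, payoff=19.0253, prob=0.002607
UDUDU: M=143.2482, payoff=36.2682, prob=0.014339
DUUDU: M=143.2482, payoff=36.2682, prob=0.014339
UUUDU: M=162.8505, payoff=0.0000, prob=0.078865
DDDUU: M=126.0053, payoff=19.0253, prob=0.002607
UDDUU: M=143.2482, payoff=36.2682, prob=0.014339
DUDUU: M=143.2482, payoff=36.2682, prob=0.014339
UUDUU: M=162.8505, payoff=0.0000, prob=0.078865
DDUUU: M=143.2482, payoff=36.2682, prob=0.014339
UDUUU: M=162.8505, payoff=0.0000, prob=0.078865
DUUUU: M=162.8505, payoff=0.0000, prob=0.078865
UUUUU: M=185.1353, payoff=0.0000, prob=0.433757
Price = Σ prob·payoff / R^5 = 3.055812 / 1.338226 = 2.2835

price = 2.2835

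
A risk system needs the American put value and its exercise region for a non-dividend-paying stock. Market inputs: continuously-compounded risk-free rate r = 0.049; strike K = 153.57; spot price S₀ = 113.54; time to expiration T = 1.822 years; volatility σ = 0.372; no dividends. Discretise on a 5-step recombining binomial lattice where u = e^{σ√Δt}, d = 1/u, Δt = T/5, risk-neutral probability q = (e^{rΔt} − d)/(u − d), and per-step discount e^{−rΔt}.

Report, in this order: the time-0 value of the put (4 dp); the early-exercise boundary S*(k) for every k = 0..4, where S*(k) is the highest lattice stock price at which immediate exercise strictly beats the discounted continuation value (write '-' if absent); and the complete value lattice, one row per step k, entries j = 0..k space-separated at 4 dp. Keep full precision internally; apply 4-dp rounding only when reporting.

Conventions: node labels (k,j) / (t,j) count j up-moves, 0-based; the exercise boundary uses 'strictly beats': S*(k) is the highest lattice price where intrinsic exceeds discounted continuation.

price = 45.1503
boundary = - 90.7034 72.4601 90.7034 113.5400
tree:
45.1503
62.8666 27.9343
81.1099 42.8300 13.0857
95.6840 62.8666 23.0526 2.9415
107.3267 81.1099 40.0300 5.8019 0.0000
116.6277 95.6840 62.8666 11.4438 0.0000 0.0000

Δt=0.36440  u=1.25177  d=0.79887  q=0.48387  discount=0.98230
step 5 (expiry): payoffs max(K−S,0) = 116.6277 95.6840 62.8666 11.4438 0.0000 0.0000
step 4: (k=4,j=0): S=46.2433, K−S=107.3267, hold=104.6090 ⇒ V=107.3267 exercise | (k=4,j=1): S=72.4601, K−S=81.1099, hold=78.3922 ⇒ V=81.1099 exercise | (k=4,j=2): S=113.5400, K−S=40.0300, hold=37.3123 ⇒ V=40.0300 exercise | (k=4,j=3): S=177.9095, K−S=0.0000, hold=5.8019 ⇒ V=5.8019 continue | (k=4,j=4): S=278.7721, K−S=0.0000, hold=0.0000 ⇒ V=0.0000 continue  boundary S*=113.5400
step 3: (k=3,j=0): S=57.8860, K−S=95.6840, hold=92.9662 ⇒ V=95.6840 exercise | (k=3,j=1): S=90.7034, K−S=62.8666, hold=60.1488 ⇒ V=62.8666 exercise | (k=3,j=2): S=142.1262, K−S=11.4438, hold=23.0526 ⇒ V=23.0526 continue | (k=3,j=3): S=222.7020, K−S=0.0000, hold=2.9415 ⇒ V=2.9415 continue  boundary S*=90.7034
step 2: (k=2,j=0): S=72.4601, K−S=81.1099, hold=78.3922 ⇒ V=81.1099 exercise | (k=2,j=1): S=113.5400, K−S=40.0300, hold=42.8300 ⇒ V=42.8300 continue | (k=2,j=2): S=177.9095, K−S=0.0000, hold=13.0857 ⇒ V=13.0857 continue  boundary S*=72.4601
step 1: (k=1,j=0): S=90.7034, K−S=62.8666, hold=61.4797 ⇒ V=62.8666 exercise | (k=1,j=1): S=142.1262, K−S=11.4438, hold=27.9343 ⇒ V=27.9343 continue  boundary S*=90.7034
step 0: (k=0,j=0): S=113.5400, K−S=40.0300, hold=45.1503 ⇒ V=45.1503 continue  boundary S*=-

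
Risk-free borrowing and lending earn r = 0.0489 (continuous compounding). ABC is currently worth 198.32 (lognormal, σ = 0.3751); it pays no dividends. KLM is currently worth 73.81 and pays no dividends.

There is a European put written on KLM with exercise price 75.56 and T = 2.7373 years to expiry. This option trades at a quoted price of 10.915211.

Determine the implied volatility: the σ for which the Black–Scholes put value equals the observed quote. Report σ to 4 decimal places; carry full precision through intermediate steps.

sigma = 0.3168

At σ = 0.3168 the Black–Scholes value reproduces the quote:
σ√T = 0.3168·√2.7373 = 0.524139
d₁ = (ln(S/K) + (r+σ²/2)T) / (σ√T) = (ln(73.81/75.56) + (0.0489+0.3168²/2)·2.7373) / 0.524139 = (-0.023433 + 0.271215) / 0.524139 = 0.472741
d₂ = d₁ − σ√T = 0.472741 − 0.524139 = -0.051398
e^{−rT} = 0.874718
N(−d₁) = 0.318199,  N(−d₂) = 0.520496
V = K·e^{−rT}·N(−d₂) − S·N(−d₁) = 34.401479 − 23.486267 = 10.915211 (equal to the quote); since ∂V/∂σ > 0 for all σ, the implied volatility is unique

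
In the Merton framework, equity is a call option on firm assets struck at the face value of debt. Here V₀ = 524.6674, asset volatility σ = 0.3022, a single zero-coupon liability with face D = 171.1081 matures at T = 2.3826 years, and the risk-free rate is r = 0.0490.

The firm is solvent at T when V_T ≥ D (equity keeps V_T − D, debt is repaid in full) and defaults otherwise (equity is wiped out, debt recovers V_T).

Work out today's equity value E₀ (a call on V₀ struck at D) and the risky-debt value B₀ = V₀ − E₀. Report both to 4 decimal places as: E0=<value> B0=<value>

E0=372.5732 B0=152.0942

Apply the equity-as-call identities (strike 171.1081, horizon 2.3826 years):
d₁ = [ln(V₀/D) + (r + σ²/2)T] / (σ√T)
   = [ln(524.6674/171.1081) + (0.0490 + 0.5·0.3022²)·2.3826] / (0.3022·√2.3826)
   = [1.120469 + 0.225543] / 0.466466 = 2.885551
d₂ = d₁ − σ√T = 2.885551 − 0.466466 = 2.419085
N(d₁) = 0.998046,  N(d₂) = 0.992220,  e^(−rT) = 0.889810
E₀ = V₀·N(d₁) − D·e^(−rT)·N(d₂)
   = 524.6674·0.998046 − 171.1081·0.889810·0.992220 = 372.573203
B₀ = V₀ − E₀ = 524.6674 − 372.573203 = 152.094197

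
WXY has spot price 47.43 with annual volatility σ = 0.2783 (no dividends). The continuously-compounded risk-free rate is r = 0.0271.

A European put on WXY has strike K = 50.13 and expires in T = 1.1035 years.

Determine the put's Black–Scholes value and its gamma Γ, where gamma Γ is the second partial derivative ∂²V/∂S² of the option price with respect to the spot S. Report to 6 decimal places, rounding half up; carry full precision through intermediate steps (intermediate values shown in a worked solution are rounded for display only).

σ√T = 0.2783·√1.1035 = 0.292347
d₁ = (ln(S/K) + (r+σ²/2)T) / (σ√T) = (ln(47.43/50.13) + (0.0271+0.2783²/2)·1.1035) / 0.292347 = (-0.055365 + 0.072638) / 0.292347 = 0.059086
d₂ = d₁ − σ√T = 0.059086 − 0.292347 = -0.233261
e^{−rT} = 0.970538
N(−d₁) = 0.476442,  N(−d₂) = 0.592221
Put price V = K·e^{−rT}·N(−d₂) − S·N(−d₁) = 28.813355 − 22.597632 = 6.215723
φ(d₁) = (1/√(2π))·e^{−d₁²/2} = 0.398246
Γ = φ(d₁) / (S·σ·√T) = 0.028721

price = 6.215723
Γ = 0.028721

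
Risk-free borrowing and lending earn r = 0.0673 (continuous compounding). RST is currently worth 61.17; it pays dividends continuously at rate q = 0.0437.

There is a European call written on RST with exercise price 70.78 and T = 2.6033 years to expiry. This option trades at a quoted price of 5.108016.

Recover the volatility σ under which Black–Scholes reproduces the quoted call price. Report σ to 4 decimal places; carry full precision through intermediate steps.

sigma = 0.1989

At σ = 0.1989 the Black–Scholes value reproduces the quote:
σ√T = 0.1989·√2.6033 = 0.320920
d₁ = (ln(S/K) + (r−q+σ²/2)T) / (σ√T) = (ln(61.17/70.78) + (0.0673−0.0437+0.1989²/2)·2.6033) / 0.320920 = (-0.145920 + 0.112933) / 0.320920 = -0.102788
d₂ = d₁ − σ√T = -0.102788 − 0.320920 = -0.423709
e^{−rT} = 0.839287
e^{−qT} = 0.892468
N(d₁) = 0.459065,  N(d₂) = 0.335889
V = S·e^{−qT}·N(d₁) − K·e^{−rT}·N(d₂) = 25.061434 − 19.953418 = 5.108016 (the observed quote) — the price is monotone increasing in volatility, hence this σ is the only solution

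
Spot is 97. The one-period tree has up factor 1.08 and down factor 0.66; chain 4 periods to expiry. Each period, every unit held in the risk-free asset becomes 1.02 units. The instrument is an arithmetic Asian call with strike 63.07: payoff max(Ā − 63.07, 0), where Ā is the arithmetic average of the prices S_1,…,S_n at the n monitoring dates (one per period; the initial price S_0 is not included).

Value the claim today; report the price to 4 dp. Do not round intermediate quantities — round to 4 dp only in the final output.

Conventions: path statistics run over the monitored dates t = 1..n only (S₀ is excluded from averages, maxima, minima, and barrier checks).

Under the martingale measure an up-move has probability p* = 0.8571; value the claim as the probability-weighted average of per-path payoffs, discounted 4 periods at R = 1.02.
Enumerate all 2^4 = 16 price paths (U = up ×1.08, D = down ×0.66); each path with k up-moves has probability p*^k·(1−p*)^(4−k).
DDDD: Ā=38.1415, payoff=0.0000, prob=0.000416
UDDD: Ā=62.4133, payoff=0.0000, prob=0.002499
DUDD: Ā=52.2283, payoff=0.0000, prob=0.002499
UUDD: Ā=85.4645, payoff=22.3945, prob=0.014994
DDUD: Ā=45.5062, payoff=0.0000, prob=0.002499
UDUD: Ā=74.4647, payoff=11.3947, prob=0.014994
DUUD: Ā=64.2797, payoff=1.2097, prob=0.014994
UUUD: Ā=105.1849, payoff=42.1149, prob=0.089963
DDDU: Ā=41.0696, payoff=0.0000, prob=0.002499
UDDU: Ā=67.2048, payoff=4.1348, prob=0.014994
DUDU: Ā=57.0198, payoff=0.0000, prob=0.014994
UUDU: Ā=93.3051, payoff=30.2351, prob=0.089963
DDUU: Ā=50.2977, payoff=0.0000, prob=0.014994
UDUU: Ā=82.3053, payoff=19.2353, prob=0.089963
DUUU: Ā=72.1203, payoff=9.0503, prob=0.089963
UUUU: Ā=118.0151, payoff=54.9451, prob=0.539775
Price = Σ prob·payoff / R^4 = 39.298180 / 1.082432 = 36.3054

price = 36.3054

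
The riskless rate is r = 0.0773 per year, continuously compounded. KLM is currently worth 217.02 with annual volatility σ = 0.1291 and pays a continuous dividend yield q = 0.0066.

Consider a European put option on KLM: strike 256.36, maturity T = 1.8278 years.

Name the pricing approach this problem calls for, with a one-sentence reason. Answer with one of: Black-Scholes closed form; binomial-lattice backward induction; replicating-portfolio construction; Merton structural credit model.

framework: Black-Scholes closed form

Key observation: the instrument is a plain European put (strike 256.36) on a lognormal asset; the exact continuous-time formula applies directly.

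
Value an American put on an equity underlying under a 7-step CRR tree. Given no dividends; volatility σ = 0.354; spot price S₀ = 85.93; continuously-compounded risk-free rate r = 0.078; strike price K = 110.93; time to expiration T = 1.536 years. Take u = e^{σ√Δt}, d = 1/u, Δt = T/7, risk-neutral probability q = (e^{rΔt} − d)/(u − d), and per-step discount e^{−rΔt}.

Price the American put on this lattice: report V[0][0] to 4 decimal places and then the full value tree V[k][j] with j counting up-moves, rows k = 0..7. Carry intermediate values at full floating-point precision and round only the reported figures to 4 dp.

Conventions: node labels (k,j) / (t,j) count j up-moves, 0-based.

Δt=0.21943, u=1.18037, d=0.84719, q=0.51045, disc=e^(-rΔt)=0.98303
k=7 terminal: V=max(K-S,0) → 84.0130 73.4275 58.6790 38.1306 9.5011 0.0000 0.0000 0.0000
k=6: j=0 S=31.7719 intr=79.1581 cont=77.2756 V=79.1581[EX]; j=1 S=44.2667 intr=66.6633 cont=64.7808 V=66.6633[EX]; j=2 S=61.6753 intr=49.2547 cont=47.3723 V=49.2547[EX]; j=3 S=85.9300 intr=25.0000 cont=23.1175 V=25.0000[EX]; j=4 S=119.7233 intr=0.0000 cont=4.5723 V=4.5723[hold]; j=5 S=166.8062 intr=0.0000 cont=0.0000 V=0.0000[hold]; j=6 S=232.4053 intr=0.0000 cont=0.0000 V=0.0000[hold]
k=5: j=0 S=37.5025 intr=73.4275 cont=71.5450 V=73.4275[EX]; j=1 S=52.2510 intr=58.6790 cont=56.7966 V=58.6790[EX]; j=2 S=72.7994 intr=38.1306 cont=36.2481 V=38.1306[EX]; j=3 S=101.4289 intr=9.5011 cont=14.3254 V=14.3254[hold]; j=4 S=141.3173 intr=0.0000 cont=2.2004 V=2.2004[hold]; j=5 S=196.8925 intr=0.0000 cont=0.0000 V=0.0000[hold]
k=4: j=0 S=44.2667 intr=66.6633 cont=64.7808 V=66.6633[EX]; j=1 S=61.6753 intr=49.2547 cont=47.3723 V=49.2547[EX]; j=2 S=85.9300 intr=25.0000 cont=25.5383 V=25.5383[hold]; j=3 S=119.7233 intr=0.0000 cont=7.9981 V=7.9981[hold]; j=4 S=166.8062 intr=0.0000 cont=1.0589 V=1.0589[hold]
k=3: j=0 S=52.2510 intr=58.6790 cont=56.7966 V=58.6790[EX]; j=1 S=72.7994 intr=38.1306 cont=36.5182 V=38.1306[EX]; j=2 S=101.4289 intr=9.5011 cont=16.3034 V=16.3034[hold]; j=3 S=141.3173 intr=0.0000 cont=4.3804 V=4.3804[hold]
k=2: j=0 S=61.6753 intr=49.2547 cont=47.3723 V=49.2547[EX]; j=1 S=85.9300 intr=25.0000 cont=26.5309 V=26.5309[hold]; j=2 S=119.7233 intr=0.0000 cont=10.0439 V=10.0439[hold]
k=1: j=0 S=72.7994 intr=38.1306 cont=37.0163 V=38.1306[EX]; j=1 S=101.4289 intr=9.5011 cont=17.8076 V=17.8076[hold]
k=0: j=0 S=85.9300 intr=25.0000 cont=27.2857 V=27.2857[hold]

price = 27.2857
tree:
27.2857
38.1306 17.8076
49.2547 26.5309 10.0439
58.6790 38.1306 16.3034 4.3804
66.6633 49.2547 25.5383 7.9981 1.0589
73.4275 58.6790 38.1306 14.3254 2.2004 0.0000
79.1581 66.6633 49.2547 25.0000 4.5723 0.0000 0.0000
84.0130 73.4275 58.6790 38.1306 9.5011 0.0000 0.0000 0.0000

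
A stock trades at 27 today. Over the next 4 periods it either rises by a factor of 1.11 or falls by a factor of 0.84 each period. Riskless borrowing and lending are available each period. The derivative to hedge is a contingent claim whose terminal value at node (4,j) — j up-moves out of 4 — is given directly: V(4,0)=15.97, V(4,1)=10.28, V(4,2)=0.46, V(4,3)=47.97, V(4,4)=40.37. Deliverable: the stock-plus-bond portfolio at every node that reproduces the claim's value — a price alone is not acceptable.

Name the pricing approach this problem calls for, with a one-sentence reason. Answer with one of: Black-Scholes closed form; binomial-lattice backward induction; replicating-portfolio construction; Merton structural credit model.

Key observation: what is demanded is not a single number but the (Δ, B) position at each node of the 1.11/0.84 tree starting at 27; constructing those positions is the replicating-portfolio method.

framework: replicating-portfolio construction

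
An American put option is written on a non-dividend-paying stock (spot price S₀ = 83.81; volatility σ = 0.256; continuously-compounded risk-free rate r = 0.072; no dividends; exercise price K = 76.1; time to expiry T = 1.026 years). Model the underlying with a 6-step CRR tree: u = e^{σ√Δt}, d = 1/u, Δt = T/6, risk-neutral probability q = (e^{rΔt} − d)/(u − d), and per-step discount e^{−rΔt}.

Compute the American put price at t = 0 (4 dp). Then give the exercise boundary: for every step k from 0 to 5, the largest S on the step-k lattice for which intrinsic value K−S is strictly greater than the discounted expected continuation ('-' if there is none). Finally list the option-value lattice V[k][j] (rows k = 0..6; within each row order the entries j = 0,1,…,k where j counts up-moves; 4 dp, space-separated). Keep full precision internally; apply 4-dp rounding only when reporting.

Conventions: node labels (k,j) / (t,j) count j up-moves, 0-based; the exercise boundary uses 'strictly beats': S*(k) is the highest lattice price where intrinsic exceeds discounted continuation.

price = 3.5185
boundary = - - - 61.0057 54.8777 61.0057
tree:
3.5185
5.9232 1.4847
9.6509 2.7815 0.3783
15.0943 5.0863 0.8183 0.0000
21.2223 8.9901 1.7701 0.0000 0.0000
26.7348 15.0943 3.8288 0.0000 0.0000 0.0000
31.6936 21.2223 8.2819 0.0000 0.0000 0.0000 0.0000

params: Δt=0.17100 u=1.11167 d=0.89955 q=0.53196 e^(-rΔt)=0.98776
t_6 payoffs: 31.6936 21.2223 8.2819 0.0000 0.0000 0.0000 0.0000
t_5: node(5,0) S=49.3652 payoff=26.7348 vs cont=25.8036 → 26.7348 [stop]  node(5,1) S=61.0057 payoff=15.0943 vs cont=14.1631 → 15.0943 [stop]  node(5,2) S=75.3912 payoff=0.7088 vs cont=3.8288 → 3.8288 [wait]  node(5,3) S=93.1689 payoff=0.0000 vs cont=0.0000 → 0.0000 [wait]  node(5,4) S=115.1386 payoff=0.0000 vs cont=0.0000 → 0.0000 [wait]  node(5,5) S=142.2889 payoff=0.0000 vs cont=0.0000 → 0.0000 [wait]  ⇒ S*(5)=61.0057
t_4: node(4,0) S=54.8777 payoff=21.2223 vs cont=20.2911 → 21.2223 [stop]  node(4,1) S=67.8181 payoff=8.2819 vs cont=8.9901 → 8.9901 [wait]  node(4,2) S=83.8100 payoff=0.0000 vs cont=1.7701 → 1.7701 [wait]  node(4,3) S=103.5729 payoff=0.0000 vs cont=0.0000 → 0.0000 [wait]  node(4,4) S=127.9959 payoff=0.0000 vs cont=0.0000 → 0.0000 [wait]  ⇒ S*(4)=54.8777
t_3: node(3,0) S=61.0057 payoff=15.0943 vs cont=14.5352 → 15.0943 [stop]  node(3,1) S=75.3912 payoff=0.7088 vs cont=5.0863 → 5.0863 [wait]  node(3,2) S=93.1689 payoff=0.0000 vs cont=0.8183 → 0.8183 [wait]  node(3,3) S=115.1386 payoff=0.0000 vs cont=0.0000 → 0.0000 [wait]  ⇒ S*(3)=61.0057
t_2: node(2,0) S=67.8181 payoff=8.2819 vs cont=9.6509 → 9.6509 [wait]  node(2,1) S=83.8100 payoff=0.0000 vs cont=2.7815 → 2.7815 [wait]  node(2,2) S=103.5729 payoff=0.0000 vs cont=0.3783 → 0.3783 [wait]  ⇒ S*(2)=-
t_1: node(1,0) S=75.3912 payoff=0.7088 vs cont=5.9232 → 5.9232 [wait]  node(1,1) S=93.1689 payoff=0.0000 vs cont=1.4847 → 1.4847 [wait]  ⇒ S*(1)=-
t_0: node(0,0) S=83.8100 payoff=0.0000 vs cont=3.5185 → 3.5185 [wait]  ⇒ S*(0)=-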